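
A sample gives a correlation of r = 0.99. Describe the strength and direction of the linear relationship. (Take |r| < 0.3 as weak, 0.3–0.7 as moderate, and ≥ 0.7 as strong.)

r = 0.99 > 0 so the relationship is positive.
|r| = 0.99, which falls in the strong range.

strong positive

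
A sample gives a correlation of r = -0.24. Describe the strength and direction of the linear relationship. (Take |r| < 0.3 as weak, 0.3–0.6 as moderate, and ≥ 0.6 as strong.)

weak negative

r = -0.24 < 0 so the relationship is negative.
|r| = 0.24, which falls in the weak range.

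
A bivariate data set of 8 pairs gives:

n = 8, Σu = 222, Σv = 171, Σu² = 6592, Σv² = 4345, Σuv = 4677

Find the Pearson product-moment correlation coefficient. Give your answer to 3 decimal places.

r = (nΣuv − ΣuΣv) / √[(nΣu² − (Σu)²)(nΣv² − (Σv)²)]
Numerator: 8×4677 − 222×171 = -546
Denominator: √[(52736 − 49284)(34760 − 29241)] = √[3452 × 5519] = 4364.8125
r = -546 / 4364.8125 ≈ -0.125

-0.125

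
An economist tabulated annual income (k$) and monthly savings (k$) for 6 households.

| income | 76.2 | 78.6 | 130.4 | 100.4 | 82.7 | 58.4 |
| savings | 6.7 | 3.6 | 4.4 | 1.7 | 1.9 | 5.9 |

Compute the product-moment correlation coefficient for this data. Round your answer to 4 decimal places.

-0.3337

n = 6, Σx = 526.7, Σy = 24.2, Σx² = 49318.57, Σy² = 118.52, Σxy = 2039.63
nΣxy − ΣxΣy = 12237.78 − 12746.14 = -508.36
nΣx² − (Σx)² = 295911.42 − 277412.89 = 18498.53; nΣy² − (Σy)² = 711.12 − 585.64 = 125.48
r = -508.36 / √(18498.53 × 125.48) = -508.36 / 1523.5470 ≈ -0.3337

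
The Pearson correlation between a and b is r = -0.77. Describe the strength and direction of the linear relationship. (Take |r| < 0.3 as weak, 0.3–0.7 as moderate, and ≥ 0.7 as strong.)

strong negative

r = -0.77 < 0 so the relationship is negative.
|r| = 0.77, which falls in the strong range.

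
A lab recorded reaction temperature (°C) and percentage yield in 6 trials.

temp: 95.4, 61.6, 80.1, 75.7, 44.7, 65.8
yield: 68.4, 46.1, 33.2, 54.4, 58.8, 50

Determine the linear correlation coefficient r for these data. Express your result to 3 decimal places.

0.122

n = 6, Σx = 423.3, Σy = 310.9, Σx² = 31369.95, Σy² = 16822.81, Σxy = 22060.88
nΣxy − ΣxΣy = 132365.28 − 131603.97 = 761.31
nΣx² − (Σx)² = 188219.7 − 179182.89 = 9036.81; nΣy² − (Σy)² = 100936.86 − 96658.81 = 4278.05
r = 761.31 / √(9036.81 × 4278.05) = 761.31 / 6217.7106 ≈ 0.122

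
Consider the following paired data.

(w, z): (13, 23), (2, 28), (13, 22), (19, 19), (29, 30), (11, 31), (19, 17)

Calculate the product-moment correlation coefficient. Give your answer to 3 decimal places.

n = 7, Σw = 106, Σz = 170, Σw² = 2026, Σz² = 4308, Σwz = 2536
nΣwz − ΣwΣz = 17752 − 18020 = -268
nΣw² − (Σw)² = 14182 − 11236 = 2946; nΣz² − (Σz)² = 30156 − 28900 = 1256
r = -268 / √(2946 × 1256) = -268 / 1923.5842 ≈ -0.139

-0.139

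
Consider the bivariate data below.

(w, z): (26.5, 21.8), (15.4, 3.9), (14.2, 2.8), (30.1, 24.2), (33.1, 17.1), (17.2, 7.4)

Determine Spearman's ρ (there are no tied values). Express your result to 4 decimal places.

Rank w: 4, 2, 1, 5, 6, 3
Rank z: 5, 2, 1, 6, 4, 3
d = rank(w) − rank(z): -1, 0, 0, -1, 2, 0; Σd² = 6
ρ = 1 − 6Σd² / [n(n²−1)] = 1 − 6×6 / (6×35) = 1 − 36/210 ≈ 0.8286

0.8286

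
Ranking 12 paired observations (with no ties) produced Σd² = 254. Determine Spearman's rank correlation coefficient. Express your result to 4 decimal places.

0.1119

ρ = 1 − 6Σd² / [n(n²−1)] = 1 − 6×254 / (12×143)
  = 1 − 1524/1716 = 1 − 0.88811 ≈ 0.1119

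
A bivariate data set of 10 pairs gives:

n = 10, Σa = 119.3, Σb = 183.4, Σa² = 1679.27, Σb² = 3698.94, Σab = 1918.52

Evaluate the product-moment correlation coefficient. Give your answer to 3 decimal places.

-0.920

r = (nΣab − ΣaΣb) / √[(nΣa² − (Σa)²)(nΣb² − (Σb)²)]
Numerator: 10×1918.52 − 119.3×183.4 = -2694.42
Denominator: √[(16792.7 − 14232.49)(36989.4 − 33635.56)] = √[2560.21 × 3353.84] = 2930.2789
r = -2694.42 / 2930.2789 ≈ -0.920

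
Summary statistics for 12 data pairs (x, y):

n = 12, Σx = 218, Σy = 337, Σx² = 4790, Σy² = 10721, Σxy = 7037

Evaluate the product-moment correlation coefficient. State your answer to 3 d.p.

r = (nΣxy − ΣxΣy) / √[(nΣx² − (Σx)²)(nΣy² − (Σy)²)]
Numerator: 12×7037 − 218×337 = 10978
Denominator: √[(57480 − 47524)(128652 − 113569)] = √[9956 × 15083] = 12254.2380
r = 10978 / 12254.2380 ≈ 0.896

0.896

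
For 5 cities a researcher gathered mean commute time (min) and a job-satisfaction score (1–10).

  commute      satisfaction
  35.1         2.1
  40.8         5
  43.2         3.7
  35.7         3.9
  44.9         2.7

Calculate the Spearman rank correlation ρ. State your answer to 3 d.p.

Rank commute: 1, 3, 4, 2, 5
Rank satisfaction: 1, 5, 3, 4, 2
d = rank(commute) − rank(satisfaction): 0, -2, 1, -2, 3; Σd² = 18
ρ = 1 − 6Σd² / [n(n²−1)] = 1 − 6×18 / (5×24) = 1 − 108/120 ≈ 0.100

0.100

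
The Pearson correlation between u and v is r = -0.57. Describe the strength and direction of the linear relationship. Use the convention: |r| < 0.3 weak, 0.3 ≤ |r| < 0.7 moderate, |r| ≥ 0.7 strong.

moderate negative

r = -0.57 < 0 so the relationship is negative.
|r| = 0.57, which falls in the moderate range.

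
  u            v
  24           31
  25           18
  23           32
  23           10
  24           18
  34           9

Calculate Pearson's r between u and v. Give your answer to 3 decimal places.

-0.528

n = 6, Σu = 153, Σv = 118, Σu² = 3991, Σv² = 2814, Σuv = 2898
nΣuv − ΣuΣv = 17388 − 18054 = -666
nΣu² − (Σu)² = 23946 − 23409 = 537; nΣv² − (Σv)² = 16884 − 13924 = 2960
r = -666 / √(537 × 2960) = -666 / 1260.7617 ≈ -0.528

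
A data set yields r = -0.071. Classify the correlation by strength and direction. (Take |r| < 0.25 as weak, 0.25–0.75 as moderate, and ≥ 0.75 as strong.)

r = -0.071 < 0 so the relationship is negative.
|r| = 0.071, which falls in the weak range.

weak negative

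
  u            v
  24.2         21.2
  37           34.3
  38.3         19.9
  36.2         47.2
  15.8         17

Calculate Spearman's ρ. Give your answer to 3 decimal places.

Rank u: 2, 4, 5, 3, 1
Rank v: 3, 4, 2, 5, 1
d = rank(u) − rank(v): -1, 0, 3, -2, 0; Σd² = 14
ρ = 1 − 6Σd² / [n(n²−1)] = 1 − 6×14 / (5×24) = 1 − 84/120 ≈ 0.300

0.300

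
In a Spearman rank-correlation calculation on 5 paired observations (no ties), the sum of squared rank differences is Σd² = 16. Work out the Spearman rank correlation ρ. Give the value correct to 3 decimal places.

ρ = 1 − 6Σd² / [n(n²−1)] = 1 − 6×16 / (5×24)
  = 1 − 96/120 = 1 − 0.8000 ≈ 0.200

0.200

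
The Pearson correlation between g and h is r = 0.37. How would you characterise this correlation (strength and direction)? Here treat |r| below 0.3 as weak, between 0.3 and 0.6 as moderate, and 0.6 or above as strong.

r = 0.37 > 0 so the relationship is positive.
|r| = 0.37, which falls in the moderate range.

moderate positive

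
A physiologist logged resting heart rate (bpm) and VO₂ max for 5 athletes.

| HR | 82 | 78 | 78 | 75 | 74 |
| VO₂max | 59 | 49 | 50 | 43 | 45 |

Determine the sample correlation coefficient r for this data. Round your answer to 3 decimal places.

n = 5, Σx = 387, Σy = 246, Σx² = 29993, Σy² = 12256, Σxy = 19115
nΣxy − ΣxΣy = 95575 − 95202 = 373
nΣx² − (Σx)² = 149965 − 149769 = 196; nΣy² − (Σy)² = 61280 − 60516 = 764
r = 373 / √(196 × 764) = 373 / 386.9677 ≈ 0.964

0.964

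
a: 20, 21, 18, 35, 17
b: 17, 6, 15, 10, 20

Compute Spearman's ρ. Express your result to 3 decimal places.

Rank a: 3, 4, 2, 5, 1
Rank b: 4, 1, 3, 2, 5
d = rank(a) − rank(b): -1, 3, -1, 3, -4; Σd² = 36
ρ = 1 − 6Σd² / [n(n²−1)] = 1 − 6×36 / (5×24) = 1 − 216/120 ≈ -0.800

-0.800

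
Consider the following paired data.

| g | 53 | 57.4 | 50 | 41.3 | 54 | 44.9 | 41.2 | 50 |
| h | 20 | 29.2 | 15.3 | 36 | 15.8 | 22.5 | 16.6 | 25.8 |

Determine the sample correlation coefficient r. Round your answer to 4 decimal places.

n = 8, Σg = 391.8, Σh = 181.2, Σg² = 19438.9, Σh² = 4479.82, Σgh = 8825.25
nΣgh − ΣgΣh = 70602 − 70994.16 = -392.16
nΣg² − (Σg)² = 155511.2 − 153507.24 = 2003.96; nΣh² − (Σh)² = 35838.56 − 32833.44 = 3005.12
r = -392.16 / √(2003.96 × 3005.12) = -392.16 / 2454.0049 ≈ -0.1598

-0.1598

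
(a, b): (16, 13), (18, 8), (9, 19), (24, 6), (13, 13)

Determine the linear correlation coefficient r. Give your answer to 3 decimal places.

n = 5, Σa = 80, Σb = 59, Σa² = 1406, Σb² = 799, Σab = 836
nΣab − ΣaΣb = 4180 − 4720 = -540
nΣa² − (Σa)² = 7030 − 6400 = 630; nΣb² − (Σb)² = 3995 − 3481 = 514
r = -540 / √(630 × 514) = -540 / 569.0518 ≈ -0.949

-0.949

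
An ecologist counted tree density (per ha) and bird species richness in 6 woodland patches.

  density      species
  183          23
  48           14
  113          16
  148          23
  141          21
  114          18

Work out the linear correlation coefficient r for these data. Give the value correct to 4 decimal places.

0.9213

n = 6, Σx = 747, Σy = 115, Σx² = 103343, Σy² = 2275, Σxy = 15106
nΣxy − ΣxΣy = 90636 − 85905 = 4731
nΣx² − (Σx)² = 620058 − 558009 = 62049; nΣy² − (Σy)² = 13650 − 13225 = 425
r = 4731 / √(62049 × 425) = 4731 / 5135.2532 ≈ 0.9213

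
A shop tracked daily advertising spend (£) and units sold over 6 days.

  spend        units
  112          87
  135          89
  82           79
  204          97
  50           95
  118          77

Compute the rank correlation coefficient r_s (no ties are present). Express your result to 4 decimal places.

0.2571

Rank spend: 3, 5, 2, 6, 1, 4
Rank units: 3, 4, 2, 6, 5, 1
d = rank(spend) − rank(units): 0, 1, 0, 0, -4, 3; Σd² = 26
ρ = 1 − 6Σd² / [n(n²−1)] = 1 − 6×26 / (6×35) = 1 − 156/210 ≈ 0.2571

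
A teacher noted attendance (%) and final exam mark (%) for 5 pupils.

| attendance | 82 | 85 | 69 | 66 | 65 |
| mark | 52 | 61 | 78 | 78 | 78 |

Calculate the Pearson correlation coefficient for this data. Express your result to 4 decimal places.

-0.9178

n = 5, Σx = 367, Σy = 347, Σx² = 27291, Σy² = 24677, Σxy = 25049
nΣxy − ΣxΣy = 125245 − 127349 = -2104
nΣx² − (Σx)² = 136455 − 134689 = 1766; nΣy² − (Σy)² = 123385 − 120409 = 2976
r = -2104 / √(1766 × 2976) = -2104 / 2292.5130 ≈ -0.9178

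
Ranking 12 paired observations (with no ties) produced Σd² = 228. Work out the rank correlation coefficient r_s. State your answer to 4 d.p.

ρ = 1 − 6Σd² / [n(n²−1)] = 1 − 6×228 / (12×143)
  = 1 − 1368/1716 = 1 − 0.79720 ≈ 0.2028

0.2028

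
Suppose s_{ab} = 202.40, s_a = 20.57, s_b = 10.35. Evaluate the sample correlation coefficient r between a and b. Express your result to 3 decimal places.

r = Cov(a,b) / (s_a · s_b) = 202.40 / (20.57 × 10.35)
  = 202.40 / 212.8995 ≈ 0.951

0.951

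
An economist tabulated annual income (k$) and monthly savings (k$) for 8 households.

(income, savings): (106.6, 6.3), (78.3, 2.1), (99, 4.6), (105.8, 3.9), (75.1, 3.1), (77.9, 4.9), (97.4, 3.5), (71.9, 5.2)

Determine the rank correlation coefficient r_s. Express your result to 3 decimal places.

0.190

Rank income: 8, 4, 6, 7, 2, 3, 5, 1
Rank savings: 8, 1, 5, 4, 2, 6, 3, 7
d = rank(income) − rank(savings): 0, 3, 1, 3, 0, -3, 2, -6; Σd² = 68
ρ = 1 − 6Σd² / [n(n²−1)] = 1 − 6×68 / (8×63) = 1 − 408/504 ≈ 0.190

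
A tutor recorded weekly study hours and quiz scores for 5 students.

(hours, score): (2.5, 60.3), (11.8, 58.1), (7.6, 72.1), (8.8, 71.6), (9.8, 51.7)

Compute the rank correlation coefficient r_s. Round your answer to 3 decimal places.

-0.600

Rank hours: 1, 5, 2, 3, 4
Rank score: 3, 2, 5, 4, 1
d = rank(hours) − rank(score): -2, 3, -3, -1, 3; Σd² = 32
ρ = 1 − 6Σd² / [n(n²−1)] = 1 − 6×32 / (5×24) = 1 − 192/120 ≈ -0.600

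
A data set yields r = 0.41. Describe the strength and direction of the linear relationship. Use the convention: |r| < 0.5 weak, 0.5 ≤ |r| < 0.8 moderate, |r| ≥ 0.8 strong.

r = 0.41 > 0 so the relationship is positive.
|r| = 0.41, which falls in the weak range.

weak positive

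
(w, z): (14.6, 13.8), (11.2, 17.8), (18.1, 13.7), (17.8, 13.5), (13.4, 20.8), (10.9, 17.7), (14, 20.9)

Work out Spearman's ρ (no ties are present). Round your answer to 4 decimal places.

-0.6071

Rank w: 5, 2, 7, 6, 3, 1, 4
Rank z: 3, 5, 2, 1, 6, 4, 7
d = rank(w) − rank(z): 2, -3, 5, 5, -3, -3, -3; Σd² = 90
ρ = 1 − 6Σd² / [n(n²−1)] = 1 − 6×90 / (7×48) = 1 − 540/336 ≈ -0.6071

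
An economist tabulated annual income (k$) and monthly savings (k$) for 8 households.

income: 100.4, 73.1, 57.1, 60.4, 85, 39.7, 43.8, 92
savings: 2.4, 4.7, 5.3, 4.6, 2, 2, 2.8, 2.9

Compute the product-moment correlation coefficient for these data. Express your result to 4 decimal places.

-0.1778

n = 8, Σx = 551.5, Σy = 26.7, Σx² = 41515.87, Σy² = 101.35, Σxy = 1803.84
nΣxy − ΣxΣy = 14430.72 − 14725.05 = -294.33
nΣx² − (Σx)² = 332126.96 − 304152.25 = 27974.71; nΣy² − (Σy)² = 810.8 − 712.89 = 97.91
r = -294.33 / √(27974.71 × 97.91) = -294.33 / 1654.9936 ≈ -0.1778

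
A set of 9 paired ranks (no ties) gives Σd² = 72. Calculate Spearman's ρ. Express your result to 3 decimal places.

ρ = 1 − 6Σd² / [n(n²−1)] = 1 − 6×72 / (9×80)
  = 1 − 432/720 = 1 − 0.6000 ≈ 0.400

0.400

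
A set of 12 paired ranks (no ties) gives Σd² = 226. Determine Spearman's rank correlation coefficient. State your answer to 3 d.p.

ρ = 1 − 6Σd² / [n(n²−1)] = 1 − 6×226 / (12×143)
  = 1 − 1356/1716 = 1 − 0.7902 ≈ 0.210

0.210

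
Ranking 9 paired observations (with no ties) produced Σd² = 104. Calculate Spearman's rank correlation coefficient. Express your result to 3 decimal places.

ρ = 1 − 6Σd² / [n(n²−1)] = 1 − 6×104 / (9×80)
  = 1 − 624/720 = 1 − 0.8667 ≈ 0.133

0.133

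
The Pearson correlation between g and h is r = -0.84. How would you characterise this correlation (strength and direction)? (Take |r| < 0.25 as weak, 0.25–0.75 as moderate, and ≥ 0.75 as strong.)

strong negative

r = -0.84 < 0 so the relationship is negative.
|r| = 0.84, which falls in the strong range.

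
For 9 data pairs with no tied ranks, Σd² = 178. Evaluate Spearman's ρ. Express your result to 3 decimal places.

ρ = 1 − 6Σd² / [n(n²−1)] = 1 − 6×178 / (9×80)
  = 1 − 1068/720 = 1 − 1.4833 ≈ -0.483

-0.483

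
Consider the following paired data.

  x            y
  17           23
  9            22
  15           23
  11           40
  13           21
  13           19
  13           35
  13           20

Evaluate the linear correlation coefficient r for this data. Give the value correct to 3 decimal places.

n = 8, Σx = 104, Σy = 203, Σx² = 1392, Σy² = 5569, Σxy = 2609
nΣxy − ΣxΣy = 20872 − 21112 = -240
nΣx² − (Σx)² = 11136 − 10816 = 320; nΣy² − (Σy)² = 44552 − 41209 = 3343
r = -240 / √(320 × 3343) = -240 / 1034.2920 ≈ -0.232

-0.232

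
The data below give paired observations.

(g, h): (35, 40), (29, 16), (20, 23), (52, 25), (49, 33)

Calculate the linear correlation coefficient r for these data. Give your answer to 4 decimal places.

n = 5, Σg = 185, Σh = 137, Σg² = 7571, Σh² = 4099, Σgh = 5241
nΣgh − ΣgΣh = 26205 − 25345 = 860
nΣg² − (Σg)² = 37855 − 34225 = 3630; nΣh² − (Σh)² = 20495 − 18769 = 1726
r = 860 / √(3630 × 1726) = 860 / 2503.0741 ≈ 0.3436

0.3436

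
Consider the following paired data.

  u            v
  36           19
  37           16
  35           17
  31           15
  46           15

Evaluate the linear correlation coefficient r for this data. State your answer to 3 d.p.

-0.216

n = 5, Σu = 185, Σv = 82, Σu² = 6967, Σv² = 1356, Σuv = 3026
nΣuv − ΣuΣv = 15130 − 15170 = -40
nΣu² − (Σu)² = 34835 − 34225 = 610; nΣv² − (Σv)² = 6780 − 6724 = 56
r = -40 / √(610 × 56) = -40 / 184.8242 ≈ -0.216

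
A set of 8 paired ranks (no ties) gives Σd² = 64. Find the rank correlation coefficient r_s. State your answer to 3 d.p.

0.238

ρ = 1 − 6Σd² / [n(n²−1)] = 1 − 6×64 / (8×63)
  = 1 − 384/504 = 1 − 0.7619 ≈ 0.238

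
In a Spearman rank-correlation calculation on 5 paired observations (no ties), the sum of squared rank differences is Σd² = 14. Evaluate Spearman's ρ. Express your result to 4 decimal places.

ρ = 1 − 6Σd² / [n(n²−1)] = 1 − 6×14 / (5×24)
  = 1 − 84/120 = 1 − 0.70000 ≈ 0.3000

0.3000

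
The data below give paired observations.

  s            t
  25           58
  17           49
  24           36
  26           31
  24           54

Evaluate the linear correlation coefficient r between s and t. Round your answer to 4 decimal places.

n = 5, Σs = 116, Σt = 228, Σs² = 2742, Σt² = 10938, Σst = 5249
nΣst − ΣsΣt = 26245 − 26448 = -203
nΣs² − (Σs)² = 13710 − 13456 = 254; nΣt² − (Σt)² = 54690 − 51984 = 2706
r = -203 / √(254 × 2706) = -203 / 829.0501 ≈ -0.2449

-0.2449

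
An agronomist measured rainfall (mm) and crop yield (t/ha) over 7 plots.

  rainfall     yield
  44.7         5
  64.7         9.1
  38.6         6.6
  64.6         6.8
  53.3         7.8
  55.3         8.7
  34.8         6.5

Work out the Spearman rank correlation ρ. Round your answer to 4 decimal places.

0.7857

Rank rainfall: 3, 7, 2, 6, 4, 5, 1
Rank yield: 1, 7, 3, 4, 5, 6, 2
d = rank(rainfall) − rank(yield): 2, 0, -1, 2, -1, -1, -1; Σd² = 12
ρ = 1 − 6Σd² / [n(n²−1)] = 1 − 6×12 / (7×48) = 1 − 72/336 ≈ 0.7857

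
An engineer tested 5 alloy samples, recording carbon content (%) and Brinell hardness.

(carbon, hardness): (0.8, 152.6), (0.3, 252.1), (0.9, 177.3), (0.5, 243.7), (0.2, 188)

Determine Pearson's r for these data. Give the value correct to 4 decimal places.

-0.5809

n = 5, Σx = 2.7, Σy = 1013.7, Σx² = 1.83, Σy² = 213010.15, Σxy = 516.73
nΣxy − ΣxΣy = 2583.65 − 2736.99 = -153.34
nΣx² − (Σx)² = 9.15 − 7.29 = 1.86; nΣy² − (Σy)² = 1065050.75 − 1027587.69 = 37463.06
r = -153.34 / √(1.86 × 37463.06) = -153.34 / 263.9721 ≈ -0.5809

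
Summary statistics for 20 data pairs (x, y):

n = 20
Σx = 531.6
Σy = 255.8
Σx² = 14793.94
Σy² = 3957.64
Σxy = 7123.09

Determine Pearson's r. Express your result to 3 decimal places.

0.480

r = (nΣxy − ΣxΣy) / √[(nΣx² − (Σx)²)(nΣy² − (Σy)²)]
Numerator: 20×7123.09 − 531.6×255.8 = 6478.52
Denominator: √[(295878.8 − 282598.56)(79152.8 − 65433.64)] = √[13280.24 × 13719.16] = 13497.9160
r = 6478.52 / 13497.9160 ≈ 0.480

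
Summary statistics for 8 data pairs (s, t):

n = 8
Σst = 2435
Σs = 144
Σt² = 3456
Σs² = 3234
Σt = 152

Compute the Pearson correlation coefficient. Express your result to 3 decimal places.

r = (nΣst − ΣsΣt) / √[(nΣs² − (Σs)²)(nΣt² − (Σt)²)]
Numerator: 8×2435 − 144×152 = -2408
Denominator: √[(25872 − 20736)(27648 − 23104)] = √[5136 × 4544] = 4830.9403
r = -2408 / 4830.9403 ≈ -0.498

-0.498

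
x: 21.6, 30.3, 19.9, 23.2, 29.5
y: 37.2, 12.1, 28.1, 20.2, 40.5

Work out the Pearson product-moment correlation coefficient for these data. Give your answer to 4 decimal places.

-0.2069

n = 5, Σx = 124.5, Σy = 138.1, Σx² = 3189.15, Σy² = 4368.15, Σxy = 3392.73
nΣxy − ΣxΣy = 16963.65 − 17193.45 = -229.8
nΣx² − (Σx)² = 15945.75 − 15500.25 = 445.5; nΣy² − (Σy)² = 21840.75 − 19071.61 = 2769.14
r = -229.8 / √(445.5 × 2769.14) = -229.8 / 1110.6988 ≈ -0.2069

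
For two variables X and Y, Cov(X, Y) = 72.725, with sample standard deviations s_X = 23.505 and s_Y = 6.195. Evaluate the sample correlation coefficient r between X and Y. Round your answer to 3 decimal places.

0.499

r = Cov(X,Y) / (s_X · s_Y) = 72.725 / (23.505 × 6.195)
  = 72.725 / 145.6135 ≈ 0.499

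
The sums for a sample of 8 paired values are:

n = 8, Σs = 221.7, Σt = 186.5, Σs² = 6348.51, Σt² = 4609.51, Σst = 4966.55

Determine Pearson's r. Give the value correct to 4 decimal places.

r = (nΣst − ΣsΣt) / √[(nΣs² − (Σs)²)(nΣt² − (Σt)²)]
Numerator: 8×4966.55 − 221.7×186.5 = -1614.65
Denominator: √[(50788.08 − 49150.89)(36876.08 − 34782.25)] = √[1637.19 × 2093.83] = 1851.4852
r = -1614.65 / 1851.4852 ≈ -0.8721

-0.8721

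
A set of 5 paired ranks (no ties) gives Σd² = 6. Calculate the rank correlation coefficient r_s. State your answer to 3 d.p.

0.700

ρ = 1 − 6Σd² / [n(n²−1)] = 1 − 6×6 / (5×24)
  = 1 − 36/120 = 1 − 0.3000 ≈ 0.700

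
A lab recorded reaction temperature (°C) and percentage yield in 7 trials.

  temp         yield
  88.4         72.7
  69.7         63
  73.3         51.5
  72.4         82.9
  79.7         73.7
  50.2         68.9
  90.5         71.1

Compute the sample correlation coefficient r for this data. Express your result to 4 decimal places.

0.1666

n = 7, Σx = 524.2, Σy = 483.8, Σx² = 40349.68, Σy² = 34013.06, Σxy = 36361.91
nΣxy − ΣxΣy = 254533.37 − 253607.96 = 925.41
nΣx² − (Σx)² = 282447.76 − 274785.64 = 7662.12; nΣy² − (Σy)² = 238091.42 − 234062.44 = 4028.98
r = 925.41 / √(7662.12 × 4028.98) = 925.41 / 5556.1253 ≈ 0.1666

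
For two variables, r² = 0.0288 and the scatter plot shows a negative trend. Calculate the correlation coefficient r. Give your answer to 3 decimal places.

|r| = √0.0288 = 0.170
The association is negative, so r = −0.170.

-0.170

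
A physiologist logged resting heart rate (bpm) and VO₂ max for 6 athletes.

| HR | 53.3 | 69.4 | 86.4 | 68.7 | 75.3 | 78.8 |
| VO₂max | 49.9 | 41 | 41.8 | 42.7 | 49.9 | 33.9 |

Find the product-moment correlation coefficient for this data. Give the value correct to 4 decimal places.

n = 6, Σx = 431.9, Σy = 259.2, Σx² = 31721.43, Σy² = 11380.76, Σxy = 18478.87
nΣxy − ΣxΣy = 110873.22 − 111948.48 = -1075.26
nΣx² − (Σx)² = 190328.58 − 186537.61 = 3790.97; nΣy² − (Σy)² = 68284.56 − 67184.64 = 1099.92
r = -1075.26 / √(3790.97 × 1099.92) = -1075.26 / 2041.9999 ≈ -0.5266

-0.5266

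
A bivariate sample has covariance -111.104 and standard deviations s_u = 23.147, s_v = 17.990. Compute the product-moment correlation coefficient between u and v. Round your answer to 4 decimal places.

-0.2668

r = Cov(u,v) / (s_u · s_v) = -111.104 / (23.147 × 17.990)
  = -111.104 / 416.4145 ≈ -0.2668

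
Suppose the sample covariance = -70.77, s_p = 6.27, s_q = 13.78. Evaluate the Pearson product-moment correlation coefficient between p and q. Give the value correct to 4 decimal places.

-0.8191

r = Cov(p,q) / (s_p · s_q) = -70.77 / (6.27 × 13.78)
  = -70.77 / 86.4006 ≈ -0.8191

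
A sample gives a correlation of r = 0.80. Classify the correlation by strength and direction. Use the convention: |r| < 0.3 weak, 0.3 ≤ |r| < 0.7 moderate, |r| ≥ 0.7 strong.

strong positive

r = 0.80 > 0 so the relationship is positive.
|r| = 0.80, which falls in the strong range.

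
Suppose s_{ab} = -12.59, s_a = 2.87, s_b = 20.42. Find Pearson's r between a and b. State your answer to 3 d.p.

-0.215

r = Cov(a,b) / (s_a · s_b) = -12.59 / (2.87 × 20.42)
  = -12.59 / 58.6054 ≈ -0.215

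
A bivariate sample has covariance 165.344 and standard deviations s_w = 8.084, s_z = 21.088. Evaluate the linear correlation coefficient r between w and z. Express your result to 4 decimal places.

r = Cov(w,z) / (s_w · s_z) = 165.344 / (8.084 × 21.088)
  = 165.344 / 170.4754 ≈ 0.9699

0.9699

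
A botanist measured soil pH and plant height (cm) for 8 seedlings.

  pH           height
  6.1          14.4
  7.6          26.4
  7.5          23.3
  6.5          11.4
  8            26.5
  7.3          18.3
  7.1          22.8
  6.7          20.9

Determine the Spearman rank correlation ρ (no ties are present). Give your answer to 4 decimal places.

Rank pH: 1, 7, 6, 2, 8, 5, 4, 3
Rank height: 2, 7, 6, 1, 8, 3, 5, 4
d = rank(pH) − rank(height): -1, 0, 0, 1, 0, 2, -1, -1; Σd² = 8
ρ = 1 − 6Σd² / [n(n²−1)] = 1 − 6×8 / (8×63) = 1 − 48/504 ≈ 0.9048

0.9048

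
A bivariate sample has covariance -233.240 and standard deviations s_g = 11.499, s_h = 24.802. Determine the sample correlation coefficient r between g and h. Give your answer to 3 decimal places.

-0.818

r = Cov(g,h) / (s_g · s_h) = -233.240 / (11.499 × 24.802)
  = -233.240 / 285.1982 ≈ -0.818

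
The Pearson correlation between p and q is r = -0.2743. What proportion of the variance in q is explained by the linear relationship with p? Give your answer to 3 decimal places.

r² = (-0.2743)² = 0.075

0.075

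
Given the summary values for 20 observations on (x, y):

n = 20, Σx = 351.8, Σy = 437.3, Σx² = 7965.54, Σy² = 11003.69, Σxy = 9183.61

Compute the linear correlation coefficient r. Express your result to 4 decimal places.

r = (nΣxy − ΣxΣy) / √[(nΣx² − (Σx)²)(nΣy² − (Σy)²)]
Numerator: 20×9183.61 − 351.8×437.3 = 29830.06
Denominator: √[(159310.8 − 123763.24)(220073.8 − 191231.29)] = √[35547.56 × 28842.51] = 32020.0071
r = 29830.06 / 32020.0071 ≈ 0.9316

0.9316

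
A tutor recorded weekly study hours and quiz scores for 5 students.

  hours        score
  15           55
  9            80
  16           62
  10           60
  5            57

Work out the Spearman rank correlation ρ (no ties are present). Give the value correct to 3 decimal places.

Rank hours: 4, 2, 5, 3, 1
Rank score: 1, 5, 4, 3, 2
d = rank(hours) − rank(score): 3, -3, 1, 0, -1; Σd² = 20
ρ = 1 − 6Σd² / [n(n²−1)] = 1 − 6×20 / (5×24) = 1 − 120/120 ≈ 0.000

0.000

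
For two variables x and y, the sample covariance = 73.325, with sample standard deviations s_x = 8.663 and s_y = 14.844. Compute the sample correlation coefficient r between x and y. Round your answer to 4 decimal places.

0.5702

r = Cov(x,y) / (s_x · s_y) = 73.325 / (8.663 × 14.844)
  = 73.325 / 128.5936 ≈ 0.5702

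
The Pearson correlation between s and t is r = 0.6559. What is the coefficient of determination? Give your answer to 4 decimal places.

r² = (0.6559)² = 0.4302

0.4302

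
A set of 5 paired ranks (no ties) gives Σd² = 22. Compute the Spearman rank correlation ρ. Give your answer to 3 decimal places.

-0.100

ρ = 1 − 6Σd² / [n(n²−1)] = 1 − 6×22 / (5×24)
  = 1 − 132/120 = 1 − 1.1000 ≈ -0.100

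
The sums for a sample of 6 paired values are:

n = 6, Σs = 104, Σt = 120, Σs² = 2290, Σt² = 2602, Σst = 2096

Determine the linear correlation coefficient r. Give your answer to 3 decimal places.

r = (nΣst − ΣsΣt) / √[(nΣs² − (Σs)²)(nΣt² − (Σt)²)]
Numerator: 6×2096 − 104×120 = 96
Denominator: √[(13740 − 10816)(15612 − 14400)] = √[2924 × 1212] = 1882.5217
r = 96 / 1882.5217 ≈ 0.051

0.051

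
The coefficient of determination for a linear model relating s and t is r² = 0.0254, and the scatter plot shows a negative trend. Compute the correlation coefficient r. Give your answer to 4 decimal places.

-0.1594

|r| = √0.0254 = 0.1594
The association is negative, so r = −0.1594.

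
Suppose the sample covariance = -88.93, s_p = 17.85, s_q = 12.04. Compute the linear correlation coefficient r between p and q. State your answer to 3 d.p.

r = Cov(p,q) / (s_p · s_q) = -88.93 / (17.85 × 12.04)
  = -88.93 / 214.9140 ≈ -0.414

-0.414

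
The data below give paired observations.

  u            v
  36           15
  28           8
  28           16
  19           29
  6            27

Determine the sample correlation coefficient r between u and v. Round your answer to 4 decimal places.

-0.7399

n = 5, Σu = 117, Σv = 95, Σu² = 3261, Σv² = 2115, Σuv = 1925
nΣuv − ΣuΣv = 9625 − 11115 = -1490
nΣu² − (Σu)² = 16305 − 13689 = 2616; nΣv² − (Σv)² = 10575 − 9025 = 1550
r = -1490 / √(2616 × 1550) = -1490 / 2013.6534 ≈ -0.7399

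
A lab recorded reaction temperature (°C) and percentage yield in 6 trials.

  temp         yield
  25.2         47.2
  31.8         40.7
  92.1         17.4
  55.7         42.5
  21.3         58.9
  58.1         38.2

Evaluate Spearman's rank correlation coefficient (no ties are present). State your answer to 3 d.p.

Rank temp: 2, 3, 6, 4, 1, 5
Rank yield: 5, 3, 1, 4, 6, 2
d = rank(temp) − rank(yield): -3, 0, 5, 0, -5, 3; Σd² = 68
ρ = 1 − 6Σd² / [n(n²−1)] = 1 − 6×68 / (6×35) = 1 − 408/210 ≈ -0.943

-0.943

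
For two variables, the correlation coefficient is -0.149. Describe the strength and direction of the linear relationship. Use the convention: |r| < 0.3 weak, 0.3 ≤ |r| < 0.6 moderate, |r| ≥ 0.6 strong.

weak negative

r = -0.149 < 0 so the relationship is negative.
|r| = 0.149, which falls in the weak range.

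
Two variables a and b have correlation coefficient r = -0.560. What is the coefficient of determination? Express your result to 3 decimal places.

0.314

r² = (-0.560)² = 0.314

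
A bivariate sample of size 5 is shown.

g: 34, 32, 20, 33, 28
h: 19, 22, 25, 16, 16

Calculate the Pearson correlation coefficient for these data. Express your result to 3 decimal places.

n = 5, Σg = 147, Σh = 98, Σg² = 4453, Σh² = 1982, Σgh = 2826
nΣgh − ΣgΣh = 14130 − 14406 = -276
nΣg² − (Σg)² = 22265 − 21609 = 656; nΣh² − (Σh)² = 9910 − 9604 = 306
r = -276 / √(656 × 306) = -276 / 448.0357 ≈ -0.616

-0.616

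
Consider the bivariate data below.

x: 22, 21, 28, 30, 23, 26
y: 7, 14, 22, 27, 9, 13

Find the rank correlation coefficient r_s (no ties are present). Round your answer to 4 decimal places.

0.6571

Rank x: 2, 1, 5, 6, 3, 4
Rank y: 1, 4, 5, 6, 2, 3
d = rank(x) − rank(y): 1, -3, 0, 0, 1, 1; Σd² = 12
ρ = 1 − 6Σd² / [n(n²−1)] = 1 − 6×12 / (6×35) = 1 − 72/210 ≈ 0.6571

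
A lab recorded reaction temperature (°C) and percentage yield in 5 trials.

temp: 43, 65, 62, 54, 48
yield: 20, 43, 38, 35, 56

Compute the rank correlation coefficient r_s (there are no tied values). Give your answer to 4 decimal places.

Rank temp: 1, 5, 4, 3, 2
Rank yield: 1, 4, 3, 2, 5
d = rank(temp) − rank(yield): 0, 1, 1, 1, -3; Σd² = 12
ρ = 1 − 6Σd² / [n(n²−1)] = 1 − 6×12 / (5×24) = 1 − 72/120 ≈ 0.4000

0.4000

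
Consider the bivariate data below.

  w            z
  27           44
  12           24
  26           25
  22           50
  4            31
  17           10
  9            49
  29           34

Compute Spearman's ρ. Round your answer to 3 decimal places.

Rank w: 7, 3, 6, 5, 1, 4, 2, 8
Rank z: 6, 2, 3, 8, 4, 1, 7, 5
d = rank(w) − rank(z): 1, 1, 3, -3, -3, 3, -5, 3; Σd² = 72
ρ = 1 − 6Σd² / [n(n²−1)] = 1 − 6×72 / (8×63) = 1 − 432/504 ≈ 0.143

0.143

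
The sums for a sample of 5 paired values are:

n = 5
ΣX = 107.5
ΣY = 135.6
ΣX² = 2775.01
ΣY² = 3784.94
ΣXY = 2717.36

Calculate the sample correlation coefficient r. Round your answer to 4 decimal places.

-0.8871

r = (nΣXY − ΣXΣY) / √[(nΣX² − (ΣX)²)(nΣY² − (ΣY)²)]
Numerator: 5×2717.36 − 107.5×135.6 = -990.2
Denominator: √[(13875.05 − 11556.25)(18924.7 − 18387.36)] = √[2318.8 × 537.34] = 1116.2365
r = -990.2 / 1116.2365 ≈ -0.8871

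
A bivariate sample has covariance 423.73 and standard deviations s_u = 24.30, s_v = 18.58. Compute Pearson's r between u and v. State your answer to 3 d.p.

0.939

r = Cov(u,v) / (s_u · s_v) = 423.73 / (24.30 × 18.58)
  = 423.73 / 451.4940 ≈ 0.939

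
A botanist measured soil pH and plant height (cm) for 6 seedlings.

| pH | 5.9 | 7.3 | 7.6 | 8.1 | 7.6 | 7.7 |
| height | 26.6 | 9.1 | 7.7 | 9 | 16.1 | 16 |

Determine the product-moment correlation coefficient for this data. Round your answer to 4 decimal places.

n = 6, Σx = 44.2, Σy = 84.5, Σx² = 328.52, Σy² = 1445.87, Σxy = 600.35
nΣxy − ΣxΣy = 3602.1 − 3734.9 = -132.8
nΣx² − (Σx)² = 1971.12 − 1953.64 = 17.48; nΣy² − (Σy)² = 8675.22 − 7140.25 = 1534.97
r = -132.8 / √(17.48 × 1534.97) = -132.8 / 163.8026 ≈ -0.8107

-0.8107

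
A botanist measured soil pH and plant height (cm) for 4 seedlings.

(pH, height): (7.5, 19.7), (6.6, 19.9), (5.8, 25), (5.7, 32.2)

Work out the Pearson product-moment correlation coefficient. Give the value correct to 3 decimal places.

n = 4, Σx = 25.6, Σy = 96.8, Σx² = 165.94, Σy² = 2445.94, Σxy = 607.63
nΣxy − ΣxΣy = 2430.52 − 2478.08 = -47.56
nΣx² − (Σx)² = 663.76 − 655.36 = 8.4; nΣy² − (Σy)² = 9783.76 − 9370.24 = 413.52
r = -47.56 / √(8.4 × 413.52) = -47.56 / 58.9370 ≈ -0.807

-0.807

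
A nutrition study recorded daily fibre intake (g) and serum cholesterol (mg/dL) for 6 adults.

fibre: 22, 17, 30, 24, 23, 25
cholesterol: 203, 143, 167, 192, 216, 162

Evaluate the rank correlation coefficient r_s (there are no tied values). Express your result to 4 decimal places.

Rank fibre: 2, 1, 6, 4, 3, 5
Rank cholesterol: 5, 1, 3, 4, 6, 2
d = rank(fibre) − rank(cholesterol): -3, 0, 3, 0, -3, 3; Σd² = 36
ρ = 1 − 6Σd² / [n(n²−1)] = 1 − 6×36 / (6×35) = 1 − 216/210 ≈ -0.0286

-0.0286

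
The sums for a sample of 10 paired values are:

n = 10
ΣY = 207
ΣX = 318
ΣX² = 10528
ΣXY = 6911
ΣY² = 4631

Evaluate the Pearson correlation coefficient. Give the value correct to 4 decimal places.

0.8659

r = (nΣXY − ΣXΣY) / √[(nΣX² − (ΣX)²)(nΣY² − (ΣY)²)]
Numerator: 10×6911 − 318×207 = 3284
Denominator: √[(105280 − 101124)(46310 − 42849)] = √[4156 × 3461] = 3792.6133
r = 3284 / 3792.6133 ≈ 0.8659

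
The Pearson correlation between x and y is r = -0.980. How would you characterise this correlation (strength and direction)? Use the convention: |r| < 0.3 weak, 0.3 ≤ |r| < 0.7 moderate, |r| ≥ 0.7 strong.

r = -0.980 < 0 so the relationship is negative.
|r| = 0.980, which falls in the strong range.

strong negative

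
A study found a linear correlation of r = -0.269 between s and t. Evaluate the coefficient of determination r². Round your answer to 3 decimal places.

0.072

r² = (-0.269)² = 0.072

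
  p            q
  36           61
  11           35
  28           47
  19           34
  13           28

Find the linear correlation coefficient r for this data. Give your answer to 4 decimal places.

n = 5, Σp = 107, Σq = 205, Σp² = 2731, Σq² = 9095, Σpq = 4907
nΣpq − ΣpΣq = 24535 − 21935 = 2600
nΣp² − (Σp)² = 13655 − 11449 = 2206; nΣq² − (Σq)² = 45475 − 42025 = 3450
r = 2600 / √(2206 × 3450) = 2600 / 2758.7497 ≈ 0.9425

0.9425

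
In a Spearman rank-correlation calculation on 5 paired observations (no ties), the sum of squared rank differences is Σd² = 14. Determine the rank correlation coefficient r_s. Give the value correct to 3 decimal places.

0.300

ρ = 1 − 6Σd² / [n(n²−1)] = 1 − 6×14 / (5×24)
  = 1 − 84/120 = 1 − 0.7000 ≈ 0.300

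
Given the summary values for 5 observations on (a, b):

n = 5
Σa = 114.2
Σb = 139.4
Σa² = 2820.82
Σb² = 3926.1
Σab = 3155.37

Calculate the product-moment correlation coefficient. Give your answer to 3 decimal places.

r = (nΣab − ΣaΣb) / √[(nΣa² − (Σa)²)(nΣb² − (Σb)²)]
Numerator: 5×3155.37 − 114.2×139.4 = -142.63
Denominator: √[(14104.1 − 13041.64)(19630.5 − 19432.36)] = √[1062.46 × 198.14] = 458.8200
r = -142.63 / 458.8200 ≈ -0.311

-0.311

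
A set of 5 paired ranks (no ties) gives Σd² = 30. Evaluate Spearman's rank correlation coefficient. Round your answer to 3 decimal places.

ρ = 1 − 6Σd² / [n(n²−1)] = 1 − 6×30 / (5×24)
  = 1 − 180/120 = 1 − 1.5000 ≈ -0.500

-0.500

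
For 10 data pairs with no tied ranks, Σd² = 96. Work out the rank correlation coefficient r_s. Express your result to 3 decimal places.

ρ = 1 − 6Σd² / [n(n²−1)] = 1 − 6×96 / (10×99)
  = 1 − 576/990 = 1 − 0.5818 ≈ 0.418

0.418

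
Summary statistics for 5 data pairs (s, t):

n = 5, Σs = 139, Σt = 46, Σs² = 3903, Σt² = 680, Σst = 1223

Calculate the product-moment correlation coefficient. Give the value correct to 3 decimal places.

-0.559

r = (nΣst − ΣsΣt) / √[(nΣs² − (Σs)²)(nΣt² − (Σt)²)]
Numerator: 5×1223 − 139×46 = -279
Denominator: √[(19515 − 19321)(3400 − 2116)] = √[194 × 1284] = 499.0952
r = -279 / 499.0952 ≈ -0.559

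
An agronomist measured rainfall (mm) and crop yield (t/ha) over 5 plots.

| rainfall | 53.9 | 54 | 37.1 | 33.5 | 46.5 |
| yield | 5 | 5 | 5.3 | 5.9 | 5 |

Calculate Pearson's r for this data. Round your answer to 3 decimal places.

-0.860

n = 5, Σx = 225, Σy = 26.2, Σx² = 10482.12, Σy² = 137.9, Σxy = 1166.28
nΣxy − ΣxΣy = 5831.4 − 5895 = -63.6
nΣx² − (Σx)² = 52410.6 − 50625 = 1785.6; nΣy² − (Σy)² = 689.5 − 686.44 = 3.06
r = -63.6 / √(1785.6 × 3.06) = -63.6 / 73.9184 ≈ -0.860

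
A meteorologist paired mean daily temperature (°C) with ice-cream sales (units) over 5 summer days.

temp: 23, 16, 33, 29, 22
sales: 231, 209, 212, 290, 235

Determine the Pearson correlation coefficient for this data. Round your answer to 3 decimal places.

n = 5, Σx = 123, Σy = 1177, Σx² = 3199, Σy² = 281311, Σxy = 29233
nΣxy − ΣxΣy = 146165 − 144771 = 1394
nΣx² − (Σx)² = 15995 − 15129 = 866; nΣy² − (Σy)² = 1406555 − 1385329 = 21226
r = 1394 / √(866 × 21226) = 1394 / 4287.3903 ≈ 0.325

0.325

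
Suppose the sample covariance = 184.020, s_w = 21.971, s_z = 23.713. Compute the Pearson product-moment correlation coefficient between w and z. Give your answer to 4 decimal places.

0.3532

r = Cov(w,z) / (s_w · s_z) = 184.020 / (21.971 × 23.713)
  = 184.020 / 520.9983 ≈ 0.3532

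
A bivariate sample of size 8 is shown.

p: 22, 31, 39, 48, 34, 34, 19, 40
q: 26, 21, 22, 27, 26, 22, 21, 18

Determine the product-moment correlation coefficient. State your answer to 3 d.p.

0.098

n = 8, Σp = 267, Σq = 183, Σp² = 9543, Σq² = 4255, Σpq = 6128
nΣpq − ΣpΣq = 49024 − 48861 = 163
nΣp² − (Σp)² = 76344 − 71289 = 5055; nΣq² − (Σq)² = 34040 − 33489 = 551
r = 163 / √(5055 × 551) = 163 / 1668.9233 ≈ 0.098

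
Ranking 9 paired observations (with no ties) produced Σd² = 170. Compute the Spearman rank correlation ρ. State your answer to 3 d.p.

-0.417

ρ = 1 − 6Σd² / [n(n²−1)] = 1 − 6×170 / (9×80)
  = 1 − 1020/720 = 1 − 1.4167 ≈ -0.417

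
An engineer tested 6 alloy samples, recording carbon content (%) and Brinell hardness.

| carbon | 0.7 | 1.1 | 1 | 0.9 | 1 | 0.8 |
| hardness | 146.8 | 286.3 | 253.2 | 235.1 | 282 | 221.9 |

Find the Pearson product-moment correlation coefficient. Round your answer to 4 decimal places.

n = 6, Σx = 5.5, Σy = 1425.3, Σx² = 5.15, Σy² = 351663.79, Σxy = 1342
nΣxy − ΣxΣy = 8052 − 7839.15 = 212.85
nΣx² − (Σx)² = 30.9 − 30.25 = 0.65; nΣy² − (Σy)² = 2109982.74 − 2031480.09 = 78502.65
r = 212.85 / √(0.65 × 78502.65) = 212.85 / 225.8910 ≈ 0.9423

0.9423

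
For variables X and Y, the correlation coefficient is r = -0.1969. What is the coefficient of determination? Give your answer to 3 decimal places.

r² = (-0.1969)² = 0.039

0.039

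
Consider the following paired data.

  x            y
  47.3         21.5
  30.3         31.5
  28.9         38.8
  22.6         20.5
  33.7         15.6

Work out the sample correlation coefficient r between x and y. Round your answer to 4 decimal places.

n = 5, Σx = 162.8, Σy = 127.9, Σx² = 5637.04, Σy² = 3623.55, Σxy = 4081.74
nΣxy − ΣxΣy = 20408.7 − 20822.12 = -413.42
nΣx² − (Σx)² = 28185.2 − 26503.84 = 1681.36; nΣy² − (Σy)² = 18117.75 − 16358.41 = 1759.34
r = -413.42 / √(1681.36 × 1759.34) = -413.42 / 1719.9081 ≈ -0.2404

-0.2404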